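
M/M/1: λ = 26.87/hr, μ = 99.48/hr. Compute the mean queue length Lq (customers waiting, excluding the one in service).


ρ = 26.87/99.48 = 0.2701
Lq = ρ²/(1−ρ) = 0.07296/0.7299 = 0.09995

Final: 0.09995


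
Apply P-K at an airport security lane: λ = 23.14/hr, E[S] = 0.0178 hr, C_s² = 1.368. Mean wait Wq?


ρ = λ·E[S] = 23.14·0.0178 = 0.4119
E[S²] = E[S]²(1+C_s²) = 0.0178²·(1+1.368) = 0.0007503
Wq = λ·E[S²]/(2(1−ρ)) = 23.14·0.0007503/(2·0.5881) = 0.01476 hr

Final: 0.01476 hr


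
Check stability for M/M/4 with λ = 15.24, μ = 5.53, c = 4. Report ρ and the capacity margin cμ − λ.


Total capacity cμ = 4·5.53 = 22.12/hr
ρ = λ/(cμ) = 15.24/22.12 = 0.6890
Stable ⇔ ρ < 1: YES
Spare capacity = cμ − λ = 22.12 − 15.24 = 6.88/hr

Final: ρ = 0.6890; stable; margin = 6.88/hr


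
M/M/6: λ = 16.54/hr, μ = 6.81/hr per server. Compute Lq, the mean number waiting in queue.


a = λ/μ = 2.4288; ρ = a/6 = 0.4048
P₀ = 0.087724
Lq = P₀·a^c·ρ / (c!·(1−ρ)²) = 0.087724·205.27231·0.4048/(720·0.35427)
= 0.02858

Final: 0.02858


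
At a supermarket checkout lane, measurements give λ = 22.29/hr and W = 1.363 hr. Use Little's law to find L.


L = λW = 22.29·1.363 = 30.3813

Final: 30.3813


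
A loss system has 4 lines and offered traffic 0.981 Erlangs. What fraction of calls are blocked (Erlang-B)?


B(c,a) = (a^c/c!) / Σ_{k=0}^{c} a^k/k!
a^4/4! = 0.038589
Σ terms (k=0..4): 1.00000 + 0.98100 + 0.48118 + 0.15735 + 0.03859 = 2.658116
B = 0.038589/2.658116 = 0.014517

Final: 0.014517


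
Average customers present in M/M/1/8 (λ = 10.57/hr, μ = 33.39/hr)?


ρ = 10.57/33.39 = 0.3166
L = ρ[1 − (K+1)ρ^K + Kρ^(K+1)] / [(1−ρ)(1−ρ^(K+1))]
Numerator: 0.3166·(1 − 9·0.0001008 + 8·0.00003192) = 0.316355
Denominator: (0.6834)·(0.999968) = 0.683416
L = 0.316355/0.683416 = 0.4629

Final: 0.4629


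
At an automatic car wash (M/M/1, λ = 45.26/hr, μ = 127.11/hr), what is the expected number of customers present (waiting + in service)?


ρ = λ/μ = 45.26/127.11 = 0.3561
L = ρ/(1−ρ) = 0.3561/(1 − 0.3561) = 0.3561/0.6439 = 0.5530

Final: 0.5530


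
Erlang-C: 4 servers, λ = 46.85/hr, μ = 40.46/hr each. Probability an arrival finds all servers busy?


a = λ/μ = 1.1579; ρ = a/4 = 0.2895
P₀ = 0.313231 (from M/M/c formula)
C(c,a) = [a^c/(c!(1−ρ))]·P₀ = [1.79777/(24·0.7105)]·0.313231
= 0.10543·0.313231 = 0.033023

Final: 0.033023


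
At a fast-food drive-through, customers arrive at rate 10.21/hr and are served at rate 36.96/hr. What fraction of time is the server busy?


ρ = λ/μ = 10.21/36.96 = 0.2762

Final: 0.2762


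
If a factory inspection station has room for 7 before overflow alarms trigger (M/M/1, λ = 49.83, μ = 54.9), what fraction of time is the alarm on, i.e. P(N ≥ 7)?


ρ = 49.83/54.9 = 0.9077
P(N ≥ n) = ρ^n = 0.9077^7 = 0.507493

Final: 0.507493


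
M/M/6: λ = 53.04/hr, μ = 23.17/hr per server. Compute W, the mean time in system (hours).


a = 2.2892; ρ = 0.3815; P₀ = 0.101012
Lq = P₀·a^c·ρ/(c!(1−ρ)²) = 0.02014
Wq = Lq/λ = 0.02014/53.04 = 0.0003797 hr
W = Wq + 1/μ = 0.0003797 + 0.04316 = 0.04354 hr

Final: 0.04354 hr


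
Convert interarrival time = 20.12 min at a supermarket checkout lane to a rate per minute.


λ = 1/(interarrival time) in consistent units.
1 minute = 1 min, so λ = 1/20.12 = 0.04970 per minute

Final: 0.04970 /min


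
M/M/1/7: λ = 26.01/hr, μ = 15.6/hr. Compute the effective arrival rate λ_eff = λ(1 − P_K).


ρ = 1.6673; P_K = (1−ρ)ρ^7/(1−ρ^8) = 0.407046
λ_eff = λ(1 − P_K) = 26.01·(1 − 0.407046) = 26.01·0.592954 = 15.4227 /hr

Final: 15.4227 /hr


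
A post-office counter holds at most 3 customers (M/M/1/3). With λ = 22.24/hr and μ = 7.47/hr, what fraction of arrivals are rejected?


ρ = λ/μ = 22.24/7.47 = 2.9772
P_K = (1−ρ)ρ^K/(1−ρ^(K+1)) = (-1.9772·26.390192)/(1 − 78.569995)
= -52.179803/-77.569995 = 0.672680

Final: 0.672680


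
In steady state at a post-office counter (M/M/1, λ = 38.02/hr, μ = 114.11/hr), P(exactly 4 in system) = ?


ρ = 38.02/114.11 = 0.3332
P_n = (1−ρ)·ρ^n = (1 − 0.3332)·0.3332^4 = 0.6668·0.012324 = 0.008218

Final: 0.008218


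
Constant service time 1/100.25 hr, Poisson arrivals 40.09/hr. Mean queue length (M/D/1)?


ρ = 40.09/100.25 = 0.3999
M/D/1: Lq = ρ²/(2(1−ρ)) = 0.1599/(2·0.6001) = 0.13324

Final: 0.13324


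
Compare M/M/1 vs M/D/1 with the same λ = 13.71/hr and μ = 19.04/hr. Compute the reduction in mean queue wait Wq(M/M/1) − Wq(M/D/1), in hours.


ρ = 13.71/19.04 = 0.7201
Wq(M/M/1) = ρ/(μ−λ) = 0.7201/5.33 = 0.13510 hr
Wq(M/D/1) = ρ/(2(μ−λ)) = 0.06755 hr
Savings = 0.13510 − 0.06755 = 0.06755 hr

Final: 0.06755 hr


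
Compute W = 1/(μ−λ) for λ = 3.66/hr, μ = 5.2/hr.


W = 1/(μ−λ) = 1/(5.2 − 3.66) = 1/1.54 = 0.6494 hr

Final: 0.6494 hr


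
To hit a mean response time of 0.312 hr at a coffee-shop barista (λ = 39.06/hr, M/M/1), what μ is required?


W = 1/(μ−λ) ⇒ μ − λ = 1/W = 1/0.312 = 3.2051
μ = λ + 1/W = 39.06 + 3.2051 = 42.2651 per hr

Final: 42.2651 /hr


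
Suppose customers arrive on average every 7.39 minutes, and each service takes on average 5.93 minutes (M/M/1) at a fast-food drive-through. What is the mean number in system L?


λ = 60/7.39 = 8.1191 /hr
μ = 60/5.93 = 10.1180 /hr
ρ = λ/μ = 8.1191/10.1180 = 0.8024
L = ρ/(1−ρ) = 0.8024/0.1976 = 4.0616

Final: 4.0616


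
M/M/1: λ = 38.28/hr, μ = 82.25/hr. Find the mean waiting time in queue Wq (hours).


ρ = 38.28/82.25 = 0.4654
Wq = ρ/(μ−λ) = 0.4654/(82.25 − 38.28) = 0.4654/43.97 = 0.01058 hr

Final: 0.01058 hr


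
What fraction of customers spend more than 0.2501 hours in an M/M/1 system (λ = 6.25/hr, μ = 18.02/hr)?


W ~ Exponential(μ−λ) for M/M/1.
μ − λ = 18.02 − 6.25 = 11.7700
P(W > t) = e^{−(μ−λ)t} = e^{−2.9437} = 0.052672

Final: 0.052672


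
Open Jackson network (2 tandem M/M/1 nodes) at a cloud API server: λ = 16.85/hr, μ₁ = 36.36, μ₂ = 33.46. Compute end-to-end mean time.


Each node sees arrival rate λ = 16.85/hr (tandem ⇒ throughput preserved).
W₁ = 1/(μ₁−λ) = 1/(36.36−16.85) = 0.05126 hr
W₂ = 1/(μ₂−λ) = 1/(33.46−16.85) = 0.06020 hr
W_total = W₁ + W₂ = 0.05126 + 0.06020 = 0.11146 hr

Final: 0.11146 hr


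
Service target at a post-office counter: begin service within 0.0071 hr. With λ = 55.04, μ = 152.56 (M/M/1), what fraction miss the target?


ρ = 55.04/152.56 = 0.3608
P(Wq > t) = ρ·e^{−(μ−λ)t} = 0.3608·e^{−0.6924}
= 0.3608·0.500378 = 0.180524

Final: 0.180524


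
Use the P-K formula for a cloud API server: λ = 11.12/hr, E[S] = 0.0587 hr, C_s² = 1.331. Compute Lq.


ρ = λ·E[S] = 11.12·0.0587 = 0.6527
Lq = ρ²(1+C_s²)/(2(1−ρ)) = 0.4261·(1+1.331)/(2·0.3473)
= 0.4261·2.3310/0.6945 = 1.43004

Final: 1.43004


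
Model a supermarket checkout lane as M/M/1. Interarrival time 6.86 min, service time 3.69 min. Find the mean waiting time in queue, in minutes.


λ = 60/6.86 = 8.7464 /hr
μ = 60/3.69 = 16.2602 /hr
ρ = λ/μ = 8.7464/16.2602 = 0.5379
Wq = ρ/(μ−λ) = 0.5379/(16.2602−8.7464) = 0.07159 hr
In minutes: 0.07159·60 = 4.295 min

Final: 4.295 min


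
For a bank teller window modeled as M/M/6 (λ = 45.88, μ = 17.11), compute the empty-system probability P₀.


a = λ/μ = 45.88/17.11 = 2.6815; ρ = a/c = 0.4469
Σ_{k=0}^{5} a^k/k! (terms k=0..5) = 1.00000 + 2.68147 + 3.59515 + 3.21343 + 2.15418 + 1.15528 = 13.79951
Tail: a^6/(6!(1−ρ)) = 371.74094/(720·0.5531) = 0.93350
P₀ = 1/(13.79951 + 0.93350) = 1/14.73301 = 0.067875

Final: 0.067875


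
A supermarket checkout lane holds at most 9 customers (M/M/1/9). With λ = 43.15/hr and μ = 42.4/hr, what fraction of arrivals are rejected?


ρ = λ/μ = 43.15/42.4 = 1.0177
P_K = (1−ρ)ρ^K/(1−ρ^(K+1)) = (-0.01769·1.170940)/(1 − 1.191652)
= -0.020712/-0.191652 = 0.108073

Final: 0.108073


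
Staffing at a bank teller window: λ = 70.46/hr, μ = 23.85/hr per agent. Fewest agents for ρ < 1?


Stability requires cμ > λ ⇔ c > λ/μ.
λ/μ = 70.46/23.85 = 2.9543
Minimum integer c = ⌊2.9543⌋ + 1 = 3
Check: 3·23.85 = 71.55 > 70.46, while 2·23.85 = 47.70 ≤ 70.46

Final: 3 servers


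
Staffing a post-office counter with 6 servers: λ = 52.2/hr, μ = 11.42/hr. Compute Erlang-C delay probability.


a = λ/μ = 4.5709; ρ = a/6 = 0.7618
P₀ = 0.008338 (from M/M/c formula)
C(c,a) = [a^c/(c!(1−ρ))]·P₀ = [9120.66269/(720·0.2382)]·0.008338
= 53.18524·0.008338 = 0.443444

Final: 0.443444


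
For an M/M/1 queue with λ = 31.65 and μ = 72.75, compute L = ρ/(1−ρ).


ρ = λ/μ = 31.65/72.75 = 0.4351
L = ρ/(1−ρ) = 0.4351/(1 − 0.4351) = 0.4351/0.5649 = 0.7701

Final: 0.7701


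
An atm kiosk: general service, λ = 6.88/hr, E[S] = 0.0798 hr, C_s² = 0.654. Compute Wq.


ρ = λ·E[S] = 6.88·0.0798 = 0.5490
E[S²] = E[S]²(1+C_s²) = 0.0798²·(1+0.654) = 0.010533
Wq = λ·E[S²]/(2(1−ρ)) = 6.88·0.010533/(2·0.4510) = 0.08034 hr

Final: 0.08034 hr


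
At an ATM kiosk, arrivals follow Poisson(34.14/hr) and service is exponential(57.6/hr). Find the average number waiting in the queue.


ρ = 34.14/57.6 = 0.5927
Lq = ρ²/(1−ρ) = 0.3513/0.4073 = 0.8625

Final: 0.8625


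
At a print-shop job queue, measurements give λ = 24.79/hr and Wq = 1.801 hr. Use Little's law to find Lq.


Lq = λWq = 24.79·1.801 = 44.6468

Final: 44.6468


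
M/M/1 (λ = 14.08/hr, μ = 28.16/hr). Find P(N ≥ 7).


ρ = 14.08/28.16 = 0.5000
P(N ≥ n) = ρ^n = 0.5000^7 = 0.007812

Final: 0.007812


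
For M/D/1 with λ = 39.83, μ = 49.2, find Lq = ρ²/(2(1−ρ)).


ρ = 39.83/49.2 = 0.8096
M/D/1: Lq = ρ²/(2(1−ρ)) = 0.6554/(2·0.1904) = 1.72062

Final: 1.72062


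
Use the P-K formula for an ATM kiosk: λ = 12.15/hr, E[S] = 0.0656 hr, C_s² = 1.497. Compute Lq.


ρ = λ·E[S] = 12.15·0.0656 = 0.7970
Lq = ρ²(1+C_s²)/(2(1−ρ)) = 0.6353·(1+1.497)/(2·0.2030)
= 0.6353·2.4970/0.4059 = 3.90785

Final: 3.90785


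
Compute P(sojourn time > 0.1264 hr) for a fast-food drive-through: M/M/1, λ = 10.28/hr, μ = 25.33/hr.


W ~ Exponential(μ−λ) for M/M/1.
μ − λ = 25.33 − 10.28 = 15.0500
P(W > t) = e^{−(μ−λ)t} = e^{−1.9023} = 0.149222

Final: 0.149222


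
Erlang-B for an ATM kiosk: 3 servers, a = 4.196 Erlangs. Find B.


B(c,a) = (a^c/c!) / Σ_{k=0}^{c} a^k/k!
a^3/3! = 12.312754
Σ terms (k=0..3): 1.00000 + 4.19600 + 8.80321 + 12.31275 = 26.311962
B = 12.312754/26.311962 = 0.467953

Final: 0.467953


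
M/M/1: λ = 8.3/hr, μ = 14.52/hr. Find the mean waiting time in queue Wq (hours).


ρ = 8.3/14.52 = 0.5716
Wq = ρ/(μ−λ) = 0.5716/(14.52 − 8.3) = 0.5716/6.22 = 0.09190 hr

Final: 0.09190 hr


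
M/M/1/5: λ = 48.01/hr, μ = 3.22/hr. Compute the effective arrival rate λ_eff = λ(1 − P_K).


ρ = 14.9099; P_K = (1−ρ)ρ^5/(1−ρ^6) = 0.932931
λ_eff = λ(1 − P_K) = 48.01·(1 − 0.932931) = 48.01·0.067069 = 3.2200 /hr

Final: 3.2200 /hr


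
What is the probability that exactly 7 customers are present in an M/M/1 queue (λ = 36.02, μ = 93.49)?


ρ = 36.02/93.49 = 0.3853
P_n = (1−ρ)·ρ^n = (1 − 0.3853)·0.3853^7 = 0.6147·0.001260 = 0.0007747

Final: 0.0007747


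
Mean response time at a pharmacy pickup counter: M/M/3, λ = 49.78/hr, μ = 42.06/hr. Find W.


a = 1.1835; ρ = 0.3945; P₀ = 0.299375
Lq = P₀·a^c·ρ/(c!(1−ρ)²) = 0.08902
Wq = Lq/λ = 0.08902/49.78 = 0.001788 hr
W = Wq + 1/μ = 0.001788 + 0.02378 = 0.02556 hr

Final: 0.02556 hr


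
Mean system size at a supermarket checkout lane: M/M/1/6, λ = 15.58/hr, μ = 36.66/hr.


ρ = 15.58/36.66 = 0.4250
L = ρ[1 − (K+1)ρ^K + Kρ^(K+1)] / [(1−ρ)(1−ρ^(K+1))]
Numerator: 0.4250·(1 − 7·0.005892 + 6·0.002504) = 0.413844
Denominator: (0.5750)·(0.997496) = 0.573574
L = 0.413844/0.573574 = 0.7215

Final: 0.7215


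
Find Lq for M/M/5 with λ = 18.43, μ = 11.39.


a = λ/μ = 1.6181; ρ = a/5 = 0.3236
P₀ = 0.197802
Lq = P₀·a^c·ρ / (c!·(1−ρ)²) = 0.197802·11.09195·0.3236/(120·0.45749)
= 0.01293

Final: 0.01293


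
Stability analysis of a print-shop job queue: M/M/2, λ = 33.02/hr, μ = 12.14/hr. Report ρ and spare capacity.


Total capacity cμ = 2·12.14 = 24.28/hr
ρ = λ/(cμ) = 33.02/24.28 = 1.3600
Stable ⇔ ρ < 1: NO
Spare capacity = cμ − λ = 24.28 − 33.02 = -8.74/hr

Final: ρ = 1.3600; unstable; margin = -8.74/hr


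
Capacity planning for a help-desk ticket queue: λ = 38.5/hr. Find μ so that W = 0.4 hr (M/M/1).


W = 1/(μ−λ) ⇒ μ − λ = 1/W = 1/0.4 = 2.5000
μ = λ + 1/W = 38.5 + 2.5000 = 41.0000 per hr

Final: 41.0000 /hr


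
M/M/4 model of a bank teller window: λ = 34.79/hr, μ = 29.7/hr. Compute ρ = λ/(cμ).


ρ = λ/(cμ) = 34.79/(4·29.7) = 34.79/118.80 = 0.2928

Final: 0.2928


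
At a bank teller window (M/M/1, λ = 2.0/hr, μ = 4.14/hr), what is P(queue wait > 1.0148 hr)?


ρ = 2.0/4.14 = 0.4831
P(Wq > t) = ρ·e^{−(μ−λ)t} = 0.4831·e^{−2.1717}
= 0.4831·0.113987 = 0.055066

Final: 0.055066


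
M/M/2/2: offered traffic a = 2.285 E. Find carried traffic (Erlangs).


B(2,2.285) = 0.442806 (Erlang-B)
Carried load = a(1 − B) = 2.285·(1 − 0.442806) = 2.285·0.557194 = 1.2732 E

Final: 1.2732 Erlangs


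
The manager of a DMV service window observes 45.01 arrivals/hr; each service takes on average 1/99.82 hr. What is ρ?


ρ = λ/μ = 45.01/99.82 = 0.4509

Final: 0.4509


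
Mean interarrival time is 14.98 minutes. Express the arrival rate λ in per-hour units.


λ = 1/(interarrival time) in consistent units.
1 hour = 60 min, so λ = 60/14.98 = 4.0053 per hour

Final: 4.0053 /hr


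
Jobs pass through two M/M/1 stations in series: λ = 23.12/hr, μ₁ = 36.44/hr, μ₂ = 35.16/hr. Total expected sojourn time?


Each node sees arrival rate λ = 23.12/hr (tandem ⇒ throughput preserved).
W₁ = 1/(μ₁−λ) = 1/(36.44−23.12) = 0.07508 hr
W₂ = 1/(μ₂−λ) = 1/(35.16−23.12) = 0.08306 hr
W_total = W₁ + W₂ = 0.07508 + 0.08306 = 0.15813 hr

Final: 0.15813 hr


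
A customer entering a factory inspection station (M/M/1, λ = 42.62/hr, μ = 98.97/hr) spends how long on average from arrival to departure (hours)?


W = 1/(μ−λ) = 1/(98.97 − 42.62) = 1/56.35 = 0.01775 hr

Final: 0.01775 hr


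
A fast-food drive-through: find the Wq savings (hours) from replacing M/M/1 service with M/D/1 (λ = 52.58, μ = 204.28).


ρ = 52.58/204.28 = 0.2574
Wq(M/M/1) = ρ/(μ−λ) = 0.2574/151.70 = 0.001697 hr
Wq(M/D/1) = ρ/(2(μ−λ)) = 0.0008484 hr
Savings = 0.001697 − 0.0008484 = 0.0008484 hr

Final: 0.0008484 hr


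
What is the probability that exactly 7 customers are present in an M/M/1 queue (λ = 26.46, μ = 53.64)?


ρ = 26.46/53.64 = 0.4933
P_n = (1−ρ)·ρ^n = (1 − 0.4933)·0.4933^7 = 0.5067·0.007107 = 0.003601

Final: 0.003601


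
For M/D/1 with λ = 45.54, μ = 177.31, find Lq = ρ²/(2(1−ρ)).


ρ = 45.54/177.31 = 0.2568
M/D/1: Lq = ρ²/(2(1−ρ)) = 0.06597/(2·0.7432) = 0.04438

Final: 0.04438


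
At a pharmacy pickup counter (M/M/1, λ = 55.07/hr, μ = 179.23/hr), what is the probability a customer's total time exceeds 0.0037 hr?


W ~ Exponential(μ−λ) for M/M/1.
μ − λ = 179.23 − 55.07 = 124.1600
P(W > t) = e^{−(μ−λ)t} = e^{−0.4594} = 0.631668

Final: 0.631668


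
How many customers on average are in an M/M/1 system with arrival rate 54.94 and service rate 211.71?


ρ = λ/μ = 54.94/211.71 = 0.2595
L = ρ/(1−ρ) = 0.2595/(1 − 0.2595) = 0.2595/0.7405 = 0.3504

Final: 0.3504


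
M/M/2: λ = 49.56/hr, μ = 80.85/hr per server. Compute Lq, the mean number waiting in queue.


a = λ/μ = 0.6130; ρ = a/2 = 0.3065
P₀ = 0.530815
Lq = P₀·a^c·ρ / (c!·(1−ρ)²) = 0.530815·0.37575·0.3065/(2·0.48095)
= 0.06355

Final: 0.06355


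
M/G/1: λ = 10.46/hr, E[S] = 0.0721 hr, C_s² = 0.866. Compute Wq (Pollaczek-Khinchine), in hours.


ρ = λ·E[S] = 10.46·0.0721 = 0.7542
E[S²] = E[S]²(1+C_s²) = 0.0721²·(1+0.866) = 0.009700
Wq = λ·E[S²]/(2(1−ρ)) = 10.46·0.009700/(2·0.2458) = 0.20637 hr

Final: 0.20637 hr


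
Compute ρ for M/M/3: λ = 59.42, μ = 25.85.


ρ = λ/(cμ) = 59.42/(3·25.85) = 59.42/77.55 = 0.7662

Final: 0.7662


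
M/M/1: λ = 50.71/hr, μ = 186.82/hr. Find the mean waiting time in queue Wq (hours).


ρ = 50.71/186.82 = 0.2714
Wq = ρ/(μ−λ) = 0.2714/(186.82 − 50.71) = 0.2714/136.11 = 0.001994 hr

Final: 0.001994 hr


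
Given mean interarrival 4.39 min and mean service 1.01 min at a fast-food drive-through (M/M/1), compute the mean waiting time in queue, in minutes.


λ = 60/4.39 = 13.6674 /hr
μ = 60/1.01 = 59.4059 /hr
ρ = λ/μ = 13.6674/59.4059 = 0.2301
Wq = ρ/(μ−λ) = 0.2301/(59.4059−13.6674) = 0.005030 hr
In minutes: 0.005030·60 = 0.3018 min

Final: 0.3018 min


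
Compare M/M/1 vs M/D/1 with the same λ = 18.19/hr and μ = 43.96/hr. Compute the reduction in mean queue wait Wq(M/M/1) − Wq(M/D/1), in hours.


ρ = 18.19/43.96 = 0.4138
Wq(M/M/1) = ρ/(μ−λ) = 0.4138/25.77 = 0.01606 hr
Wq(M/D/1) = ρ/(2(μ−λ)) = 0.008028 hr
Savings = 0.01606 − 0.008028 = 0.008028 hr

Final: 0.008028 hr


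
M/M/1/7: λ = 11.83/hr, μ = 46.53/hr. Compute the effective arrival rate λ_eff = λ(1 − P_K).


ρ = 0.2542; P_K = (1−ρ)ρ^7/(1−ρ^8) = 0.00005121
λ_eff = λ(1 − P_K) = 11.83·(1 − 0.00005121) = 11.83·0.999949 = 11.8294 /hr

Final: 11.8294 /hr


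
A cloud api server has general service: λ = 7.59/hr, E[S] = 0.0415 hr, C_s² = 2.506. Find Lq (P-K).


ρ = λ·E[S] = 7.59·0.0415 = 0.3150
Lq = ρ²(1+C_s²)/(2(1−ρ)) = 0.09922·(1+2.506)/(2·0.6850)
= 0.09922·3.5060/1.3700 = 0.25390

Final: 0.25390


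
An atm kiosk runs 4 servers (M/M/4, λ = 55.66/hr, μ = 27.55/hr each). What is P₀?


a = λ/μ = 55.66/27.55 = 2.0203; ρ = a/c = 0.5051
Σ_{k=0}^{3} a^k/k! (terms k=0..3) = 1.00000 + 2.02033 + 2.04086 + 1.37440 = 6.43559
Tail: a^4/(4!(1−ρ)) = 16.66044/(24·0.4949) = 1.40263
P₀ = 1/(6.43559 + 1.40263) = 1/7.83821 = 0.127580

Final: 0.127580


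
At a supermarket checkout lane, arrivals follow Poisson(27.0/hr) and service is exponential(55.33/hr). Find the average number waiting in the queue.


ρ = 27.0/55.33 = 0.4880
Lq = ρ²/(1−ρ) = 0.2381/0.5120 = 0.4651

Final: 0.4651


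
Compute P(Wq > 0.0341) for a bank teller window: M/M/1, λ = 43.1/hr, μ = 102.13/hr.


ρ = 43.1/102.13 = 0.4220
P(Wq > t) = ρ·e^{−(μ−λ)t} = 0.4220·e^{−2.0129}
= 0.4220·0.133598 = 0.056380

Final: 0.056380


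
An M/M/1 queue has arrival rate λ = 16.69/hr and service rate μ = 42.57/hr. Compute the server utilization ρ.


ρ = λ/μ = 16.69/42.57 = 0.3921

Final: 0.3921


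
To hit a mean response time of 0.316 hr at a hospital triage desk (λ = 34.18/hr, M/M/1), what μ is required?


W = 1/(μ−λ) ⇒ μ − λ = 1/W = 1/0.316 = 3.1646
μ = λ + 1/W = 34.18 + 3.1646 = 37.3446 per hr

Final: 37.3446 /hr


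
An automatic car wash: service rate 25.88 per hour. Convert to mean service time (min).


Mean service time = 1/μ = 1/25.88 hour = 0.03864 hour
In minutes: 0.03864 × 60 = 2.3184 min

Final: 2.3184 min


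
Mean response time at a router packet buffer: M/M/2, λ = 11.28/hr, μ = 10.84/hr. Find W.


a = 1.0406; ρ = 0.5203; P₀ = 0.315534
Lq = P₀·a^c·ρ/(c!(1−ρ)²) = 0.38626
Wq = Lq/λ = 0.38626/11.28 = 0.03424 hr
W = Wq + 1/μ = 0.03424 + 0.09225 = 0.12649 hr

Final: 0.12649 hr


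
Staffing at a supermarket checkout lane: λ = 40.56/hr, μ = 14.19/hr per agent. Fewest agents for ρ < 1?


Stability requires cμ > λ ⇔ c > λ/μ.
λ/μ = 40.56/14.19 = 2.8584
Minimum integer c = ⌊2.8584⌋ + 1 = 3
Check: 3·14.19 = 42.57 > 40.56, while 2·14.19 = 28.38 ≤ 40.56

Final: 3 servers


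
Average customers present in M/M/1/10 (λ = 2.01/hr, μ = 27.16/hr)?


ρ = 2.01/27.16 = 0.07401
L = ρ[1 − (K+1)ρ^K + Kρ^(K+1)] / [(1−ρ)(1−ρ^(K+1))]
Numerator: 0.07401·(1 − 11·4.928e-12 + 10·3.647e-13) = 0.074006
Denominator: (0.9260)·(1.000000) = 0.925994
L = 0.074006/0.925994 = 0.07992

Final: 0.07992


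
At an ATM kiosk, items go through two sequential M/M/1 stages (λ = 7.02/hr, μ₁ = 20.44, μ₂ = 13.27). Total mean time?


Each node sees arrival rate λ = 7.02/hr (tandem ⇒ throughput preserved).
W₁ = 1/(μ₁−λ) = 1/(20.44−7.02) = 0.07452 hr
W₂ = 1/(μ₂−λ) = 1/(13.27−7.02) = 0.16000 hr
W_total = W₁ + W₂ = 0.07452 + 0.16000 = 0.23452 hr

Final: 0.23452 hr


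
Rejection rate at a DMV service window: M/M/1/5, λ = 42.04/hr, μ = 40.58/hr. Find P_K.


ρ = λ/μ = 42.04/40.58 = 1.0360
P_K = (1−ρ)ρ^K/(1−ρ^(K+1)) = (-0.03598·1.193310)/(1 − 1.236243)
= -0.042933/-0.236243 = 0.181733

Final: 0.181733


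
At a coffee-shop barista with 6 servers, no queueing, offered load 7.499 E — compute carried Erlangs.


B(6,7.499) = 0.361482 (Erlang-B)
Carried load = a(1 − B) = 7.499·(1 − 0.361482) = 7.499·0.638518 = 4.7882 E

Final: 4.7882 Erlangs


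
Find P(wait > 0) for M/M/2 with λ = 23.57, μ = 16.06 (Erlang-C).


a = λ/μ = 1.4676; ρ = a/2 = 0.7338
P₀ = 0.153528 (from M/M/c formula)
C(c,a) = [a^c/(c!(1−ρ))]·P₀ = [2.15391/(2·0.2662)]·0.153528
= 4.04583·0.153528 = 0.621150

Final: 0.621150


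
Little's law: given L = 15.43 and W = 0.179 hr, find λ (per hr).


λ = L/W = 15.43/0.179 = 86.2011 /hr

Final: 86.2011 /hr


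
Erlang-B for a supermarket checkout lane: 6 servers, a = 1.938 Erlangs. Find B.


B(c,a) = (a^c/c!) / Σ_{k=0}^{c} a^k/k!
a^6/6! = 0.073585
Σ terms (k=0..6): 1.00000 + 1.93800 + 1.87792 + 1.21314 + 0.58777 + 0.22782 + 0.07359 = 6.918228
B = 0.073585/6.918228 = 0.010636

Final: 0.010636


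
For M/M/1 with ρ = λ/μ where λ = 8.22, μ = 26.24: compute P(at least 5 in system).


ρ = 8.22/26.24 = 0.3133
P(N ≥ n) = ρ^n = 0.3133^5 = 0.003017

Final: 0.003017


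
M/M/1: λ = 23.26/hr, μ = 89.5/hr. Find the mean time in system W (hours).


W = 1/(μ−λ) = 1/(89.5 − 23.26) = 1/66.24 = 0.01510 hr

Final: 0.01510 hr


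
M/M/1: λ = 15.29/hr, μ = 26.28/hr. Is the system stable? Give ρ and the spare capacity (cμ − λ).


Total capacity cμ = 1·26.28 = 26.28/hr
ρ = λ/(cμ) = 15.29/26.28 = 0.5818
Stable ⇔ ρ < 1: YES
Spare capacity = cμ − λ = 26.28 − 15.29 = 10.99/hr

Final: ρ = 0.5818; stable; margin = 10.99/hr


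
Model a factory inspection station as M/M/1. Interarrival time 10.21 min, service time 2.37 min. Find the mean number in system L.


λ = 60/10.21 = 5.8766 /hr
μ = 60/2.37 = 25.3165 /hr
ρ = λ/μ = 5.8766/25.3165 = 0.2321
L = ρ/(1−ρ) = 0.2321/0.7679 = 0.3023

Final: 0.3023


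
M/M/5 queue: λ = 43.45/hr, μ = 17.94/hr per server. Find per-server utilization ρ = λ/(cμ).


ρ = λ/(cμ) = 43.45/(5·17.94) = 43.45/89.70 = 0.4844

Final: 0.4844


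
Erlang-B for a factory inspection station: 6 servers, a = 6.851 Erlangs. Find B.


B(c,a) = (a^c/c!) / Σ_{k=0}^{c} a^k/k!
a^6/6! = 143.612191
Σ terms (k=0..6): 1.00000 + 6.85100 + 23.46810 + 53.59332 + 91.79196 + 125.77334 + 143.61219 = 446.089907
B = 143.612191/446.089907 = 0.321936

Final: 0.321936


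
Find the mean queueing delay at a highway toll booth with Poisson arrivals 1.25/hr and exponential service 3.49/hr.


ρ = 1.25/3.49 = 0.3582
Wq = ρ/(μ−λ) = 0.3582/(3.49 − 1.25) = 0.3582/2.24 = 0.1599 hr

Final: 0.1599 hr


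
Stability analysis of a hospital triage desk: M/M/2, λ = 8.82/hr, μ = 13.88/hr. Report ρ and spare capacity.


Total capacity cμ = 2·13.88 = 27.76/hr
ρ = λ/(cμ) = 8.82/27.76 = 0.3177
Stable ⇔ ρ < 1: YES
Spare capacity = cμ − λ = 27.76 − 8.82 = 18.94/hr

Final: ρ = 0.3177; stable; margin = 18.94/hr


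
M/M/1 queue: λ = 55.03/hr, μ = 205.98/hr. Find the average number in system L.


ρ = λ/μ = 55.03/205.98 = 0.2672
L = ρ/(1−ρ) = 0.2672/(1 − 0.2672) = 0.2672/0.7328 = 0.3646

Final: 0.3646


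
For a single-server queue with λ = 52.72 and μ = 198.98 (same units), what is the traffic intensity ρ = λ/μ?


ρ = λ/μ = 52.72/198.98 = 0.2650

Final: 0.2650


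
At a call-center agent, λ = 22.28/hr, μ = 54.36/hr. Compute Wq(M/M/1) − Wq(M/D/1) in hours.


ρ = 22.28/54.36 = 0.4099
Wq(M/M/1) = ρ/(μ−λ) = 0.4099/32.08 = 0.01278 hr
Wq(M/D/1) = ρ/(2(μ−λ)) = 0.006388 hr
Savings = 0.01278 − 0.006388 = 0.006388 hr

Final: 0.006388 hr


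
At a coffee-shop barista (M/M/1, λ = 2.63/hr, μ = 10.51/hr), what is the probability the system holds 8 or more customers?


ρ = 2.63/10.51 = 0.2502
P(N ≥ n) = ρ^n = 0.2502^8 = 0.00001538

Final: 0.00001538


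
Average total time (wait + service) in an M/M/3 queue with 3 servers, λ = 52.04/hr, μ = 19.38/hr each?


a = 2.6852; ρ = 0.8951; P₀ = 0.026283
Lq = P₀·a^c·ρ/(c!(1−ρ)²) = 6.89645
Wq = Lq/λ = 6.89645/52.04 = 0.13252 hr
W = Wq + 1/μ = 0.13252 + 0.05160 = 0.18412 hr

Final: 0.18412 hr


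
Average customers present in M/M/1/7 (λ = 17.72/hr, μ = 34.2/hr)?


ρ = 17.72/34.2 = 0.5181
L = ρ[1 − (K+1)ρ^K + Kρ^(K+1)] / [(1−ρ)(1−ρ^(K+1))]
Numerator: 0.5181·(1 − 8·0.010025 + 7·0.005194) = 0.495415
Denominator: (0.4819)·(0.994806) = 0.479369
L = 0.495415/0.479369 = 1.0335

Final: 1.0335


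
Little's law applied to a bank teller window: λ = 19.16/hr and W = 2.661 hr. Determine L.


L = λW = 19.16·2.661 = 50.9848

Final: 50.9848


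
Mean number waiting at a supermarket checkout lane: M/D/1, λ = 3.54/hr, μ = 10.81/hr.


ρ = 3.54/10.81 = 0.3275
M/D/1: Lq = ρ²/(2(1−ρ)) = 0.1072/(2·0.6725) = 0.07973

Final: 0.07973


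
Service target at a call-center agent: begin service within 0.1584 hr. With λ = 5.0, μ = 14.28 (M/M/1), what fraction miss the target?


ρ = 5.0/14.28 = 0.3501
P(Wq > t) = ρ·e^{−(μ−λ)t} = 0.3501·e^{−1.4700}
= 0.3501·0.229937 = 0.080510

Final: 0.080510


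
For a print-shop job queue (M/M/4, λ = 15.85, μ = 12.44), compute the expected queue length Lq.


a = λ/μ = 1.2741; ρ = a/4 = 0.3185
P₀ = 0.278423
Lq = P₀·a^c·ρ / (c!·(1−ρ)²) = 0.278423·2.63533·0.3185/(24·0.46440)
= 0.02097

Final: 0.02097


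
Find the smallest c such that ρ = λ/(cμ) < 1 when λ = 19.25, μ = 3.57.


Stability requires cμ > λ ⇔ c > λ/μ.
λ/μ = 19.25/3.57 = 5.3922
Minimum integer c = ⌊5.3922⌋ + 1 = 6
Check: 6·3.57 = 21.42 > 19.25, while 5·3.57 = 17.85 ≤ 19.25

Final: 6 servers


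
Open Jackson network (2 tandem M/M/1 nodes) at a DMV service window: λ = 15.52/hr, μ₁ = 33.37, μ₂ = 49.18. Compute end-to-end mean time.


Each node sees arrival rate λ = 15.52/hr (tandem ⇒ throughput preserved).
W₁ = 1/(μ₁−λ) = 1/(33.37−15.52) = 0.05602 hr
W₂ = 1/(μ₂−λ) = 1/(49.18−15.52) = 0.02971 hr
W_total = W₁ + W₂ = 0.05602 + 0.02971 = 0.08573 hr

Final: 0.08573 hr


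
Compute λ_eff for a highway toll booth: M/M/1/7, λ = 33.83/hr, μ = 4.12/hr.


ρ = 8.2112; P_K = (1−ρ)ρ^7/(1−ρ^8) = 0.878215
λ_eff = λ(1 − P_K) = 33.83·(1 − 0.878215) = 33.83·0.121785 = 4.1200 /hr

Final: 4.1200 /hr


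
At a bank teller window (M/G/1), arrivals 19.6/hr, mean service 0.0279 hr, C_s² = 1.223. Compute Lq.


ρ = λ·E[S] = 19.6·0.0279 = 0.5468
Lq = ρ²(1+C_s²)/(2(1−ρ)) = 0.2990·(1+1.223)/(2·0.4532)
= 0.2990·2.2230/0.9063 = 0.73346

Final: 0.73346


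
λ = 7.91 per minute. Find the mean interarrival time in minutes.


Mean interarrival time = 1/λ = 1/7.91 minute = 0.12642 minute
In minutes: 0.12642 × 1 = 0.1264 min

Final: 0.1264 min


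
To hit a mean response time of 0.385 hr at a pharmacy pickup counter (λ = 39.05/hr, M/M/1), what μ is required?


W = 1/(μ−λ) ⇒ μ − λ = 1/W = 1/0.385 = 2.5974
μ = λ + 1/W = 39.05 + 2.5974 = 41.6474 per hr

Final: 41.6474 /hr


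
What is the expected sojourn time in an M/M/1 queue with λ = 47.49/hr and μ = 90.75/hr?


W = 1/(μ−λ) = 1/(90.75 − 47.49) = 1/43.26 = 0.02312 hr

Final: 0.02312 hr


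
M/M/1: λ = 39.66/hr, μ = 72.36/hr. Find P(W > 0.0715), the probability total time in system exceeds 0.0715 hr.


W ~ Exponential(μ−λ) for M/M/1.
μ − λ = 72.36 − 39.66 = 32.7000
P(W > t) = e^{−(μ−λ)t} = e^{−2.3380} = 0.096516

Final: 0.096516


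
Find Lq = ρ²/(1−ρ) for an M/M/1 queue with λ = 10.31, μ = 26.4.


ρ = 10.31/26.4 = 0.3905
Lq = ρ²/(1−ρ) = 0.1525/0.6095 = 0.2502

Final: 0.2502


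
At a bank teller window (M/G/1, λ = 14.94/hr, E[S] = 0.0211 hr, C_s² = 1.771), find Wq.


ρ = λ·E[S] = 14.94·0.0211 = 0.3152
E[S²] = E[S]²(1+C_s²) = 0.0211²·(1+1.771) = 0.001234
Wq = λ·E[S²]/(2(1−ρ)) = 14.94·0.001234/(2·0.6848) = 0.01346 hr

Final: 0.01346 hr


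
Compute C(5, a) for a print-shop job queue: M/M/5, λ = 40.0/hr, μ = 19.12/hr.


a = λ/μ = 2.0921; ρ = a/5 = 0.4184
P₀ = 0.122268 (from M/M/c formula)
C(c,a) = [a^c/(c!(1−ρ))]·P₀ = [40.07380/(120·0.5816)]·0.122268
= 0.57420·0.122268 = 0.070206

Final: 0.070206


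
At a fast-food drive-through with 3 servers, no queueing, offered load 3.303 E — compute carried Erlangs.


B(3,3.303) = 0.380991 (Erlang-B)
Carried load = a(1 − B) = 3.303·(1 − 0.380991) = 3.303·0.619009 = 2.0446 E

Final: 2.0446 Erlangs


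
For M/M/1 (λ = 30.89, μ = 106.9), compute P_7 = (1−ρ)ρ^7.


ρ = 30.89/106.9 = 0.2890
P_n = (1−ρ)·ρ^n = (1 − 0.2890)·0.2890^7 = 0.7110·0.0001682 = 0.0001196

Final: 0.0001196


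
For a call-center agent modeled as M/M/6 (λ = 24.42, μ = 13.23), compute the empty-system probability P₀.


a = λ/μ = 24.42/13.23 = 1.8458; ρ = a/c = 0.3076
Σ_{k=0}^{5} a^k/k! (terms k=0..5) = 1.00000 + 1.84580 + 1.70350 + 1.04811 + 0.48365 + 0.17855 = 6.25961
Tail: a^6/(6!(1−ρ)) = 39.54712/(720·0.6924) = 0.07933
P₀ = 1/(6.25961 + 0.07933) = 1/6.33894 = 0.157755

Final: 0.157755


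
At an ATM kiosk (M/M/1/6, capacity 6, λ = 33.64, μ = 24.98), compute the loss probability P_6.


ρ = λ/μ = 33.64/24.98 = 1.3467
P_K = (1−ρ)ρ^K/(1−ρ^(K+1)) = (-0.3467·5.964600)/(1 − 8.032392)
= -2.067792/-7.032392 = 0.294038

Final: 0.294038


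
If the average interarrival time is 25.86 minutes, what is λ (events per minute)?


λ = 1/(interarrival time) in consistent units.
1 minute = 1 min, so λ = 1/25.86 = 0.03867 per minute

Final: 0.03867 /min


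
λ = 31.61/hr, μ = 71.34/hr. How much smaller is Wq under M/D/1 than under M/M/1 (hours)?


ρ = 31.61/71.34 = 0.4431
Wq(M/M/1) = ρ/(μ−λ) = 0.4431/39.73 = 0.01115 hr
Wq(M/D/1) = ρ/(2(μ−λ)) = 0.005576 hr
Savings = 0.01115 − 0.005576 = 0.005576 hr

Final: 0.005576 hr


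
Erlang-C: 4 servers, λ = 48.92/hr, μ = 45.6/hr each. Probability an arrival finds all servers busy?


a = λ/μ = 1.0728; ρ = a/4 = 0.2682
P₀ = 0.341359 (from M/M/c formula)
C(c,a) = [a^c/(c!(1−ρ))]·P₀ = [1.32461/(24·0.7318)]·0.341359
= 0.07542·0.341359 = 0.025745

Final: 0.025745


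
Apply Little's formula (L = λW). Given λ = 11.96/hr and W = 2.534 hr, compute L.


L = λW = 11.96·2.534 = 30.3066

Final: 30.3066


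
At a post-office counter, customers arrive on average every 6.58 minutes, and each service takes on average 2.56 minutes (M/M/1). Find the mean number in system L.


λ = 60/6.58 = 9.1185 /hr
μ = 60/2.56 = 23.4375 /hr
ρ = λ/μ = 9.1185/23.4375 = 0.3891
L = ρ/(1−ρ) = 0.3891/0.6109 = 0.6368

Final: 0.6368


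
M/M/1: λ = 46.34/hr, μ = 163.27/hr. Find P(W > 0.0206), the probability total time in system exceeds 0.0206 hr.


W ~ Exponential(μ−λ) for M/M/1.
μ − λ = 163.27 − 46.34 = 116.9300
P(W > t) = e^{−(μ−λ)t} = e^{−2.4088} = 0.089927

Final: 0.089927


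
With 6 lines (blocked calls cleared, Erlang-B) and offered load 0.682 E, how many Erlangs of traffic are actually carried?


B(6,0.682) = 0.00007066 (Erlang-B)
Carried load = a(1 − B) = 0.682·(1 − 0.00007066) = 0.682·0.999929 = 0.6820 E

Final: 0.6820 Erlangs


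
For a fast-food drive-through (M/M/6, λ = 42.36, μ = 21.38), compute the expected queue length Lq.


a = λ/μ = 1.9813; ρ = a/6 = 0.3302
P₀ = 0.137699
Lq = P₀·a^c·ρ / (c!·(1−ρ)²) = 0.137699·60.49082·0.3302/(720·0.44861)
= 0.008516

Final: 0.008516


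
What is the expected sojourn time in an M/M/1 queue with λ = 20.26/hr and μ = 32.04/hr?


W = 1/(μ−λ) = 1/(32.04 − 20.26) = 1/11.78 = 0.08489 hr

Final: 0.08489 hr


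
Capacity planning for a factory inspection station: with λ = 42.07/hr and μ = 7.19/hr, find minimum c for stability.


Stability requires cμ > λ ⇔ c > λ/μ.
λ/μ = 42.07/7.19 = 5.8512
Minimum integer c = ⌊5.8512⌋ + 1 = 6
Check: 6·7.19 = 43.14 > 42.07, while 5·7.19 = 35.95 ≤ 42.07

Final: 6 servers


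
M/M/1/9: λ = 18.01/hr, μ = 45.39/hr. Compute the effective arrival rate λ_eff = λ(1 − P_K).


ρ = 0.3968; P_K = (1−ρ)ρ^9/(1−ρ^10) = 0.0001471
λ_eff = λ(1 − P_K) = 18.01·(1 − 0.0001471) = 18.01·0.999853 = 18.0074 /hr

Final: 18.0074 /hr


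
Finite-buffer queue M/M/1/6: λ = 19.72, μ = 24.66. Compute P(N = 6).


ρ = λ/μ = 19.72/24.66 = 0.7997
P_K = (1−ρ)ρ^K/(1−ρ^(K+1)) = (0.2003·0.261507)/(1 − 0.209121)
= 0.052386/0.790879 = 0.066238

Final: 0.066238


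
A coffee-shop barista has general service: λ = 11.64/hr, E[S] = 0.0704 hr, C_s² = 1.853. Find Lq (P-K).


ρ = λ·E[S] = 11.64·0.0704 = 0.8195
Lq = ρ²(1+C_s²)/(2(1−ρ)) = 0.6715·(1+1.853)/(2·0.1805)
= 0.6715·2.8530/0.3611 = 5.30567

Final: 5.30567


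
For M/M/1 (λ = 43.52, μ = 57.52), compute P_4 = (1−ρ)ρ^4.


ρ = 43.52/57.52 = 0.7566
P_n = (1−ρ)·ρ^n = (1 − 0.7566)·0.7566^4 = 0.2434·0.327703 = 0.079761

Final: 0.079761


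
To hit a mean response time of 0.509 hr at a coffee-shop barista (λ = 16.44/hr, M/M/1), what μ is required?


W = 1/(μ−λ) ⇒ μ − λ = 1/W = 1/0.509 = 1.9646
μ = λ + 1/W = 16.44 + 1.9646 = 18.4046 per hr

Final: 18.4046 /hr


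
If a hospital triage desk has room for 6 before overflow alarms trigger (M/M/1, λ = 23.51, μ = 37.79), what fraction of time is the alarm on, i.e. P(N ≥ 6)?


ρ = 23.51/37.79 = 0.6221
P(N ≥ n) = ρ^n = 0.6221^6 = 0.057977

Final: 0.057977


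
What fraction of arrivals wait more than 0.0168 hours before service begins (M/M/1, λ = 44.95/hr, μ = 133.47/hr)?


ρ = 44.95/133.47 = 0.3368
P(Wq > t) = ρ·e^{−(μ−λ)t} = 0.3368·e^{−1.4871}
= 0.3368·0.226019 = 0.076119

Final: 0.076119


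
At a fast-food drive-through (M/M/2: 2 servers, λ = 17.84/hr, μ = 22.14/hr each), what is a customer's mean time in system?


a = 0.8058; ρ = 0.4029; P₀ = 0.425628
Lq = P₀·a^c·ρ/(c!(1−ρ)²) = 0.15614
Wq = Lq/λ = 0.15614/17.84 = 0.008752 hr
W = Wq + 1/μ = 0.008752 + 0.04517 = 0.05392 hr

Final: 0.05392 hr


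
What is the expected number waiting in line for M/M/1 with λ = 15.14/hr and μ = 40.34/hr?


ρ = 15.14/40.34 = 0.3753
Lq = ρ²/(1−ρ) = 0.1409/0.6247 = 0.2255

Final: 0.2255


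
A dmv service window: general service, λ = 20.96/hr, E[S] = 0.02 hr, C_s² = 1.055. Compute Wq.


ρ = λ·E[S] = 20.96·0.02 = 0.4192
E[S²] = E[S]²(1+C_s²) = 0.02²·(1+1.055) = 0.0008220
Wq = λ·E[S²]/(2(1−ρ)) = 20.96·0.0008220/(2·0.5808) = 0.01483 hr

Final: 0.01483 hr


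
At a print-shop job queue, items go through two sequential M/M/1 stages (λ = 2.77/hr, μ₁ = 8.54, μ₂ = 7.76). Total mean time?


Each node sees arrival rate λ = 2.77/hr (tandem ⇒ throughput preserved).
W₁ = 1/(μ₁−λ) = 1/(8.54−2.77) = 0.17331 hr
W₂ = 1/(μ₂−λ) = 1/(7.76−2.77) = 0.20040 hr
W_total = W₁ + W₂ = 0.17331 + 0.20040 = 0.37371 hr

Final: 0.37371 hr


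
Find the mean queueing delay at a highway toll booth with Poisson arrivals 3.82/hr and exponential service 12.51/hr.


ρ = 3.82/12.51 = 0.3054
Wq = ρ/(μ−λ) = 0.3054/(12.51 − 3.82) = 0.3054/8.69 = 0.03514 hr

Final: 0.03514 hr


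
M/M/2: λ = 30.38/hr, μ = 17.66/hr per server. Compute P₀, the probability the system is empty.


a = λ/μ = 30.38/17.66 = 1.7203; ρ = a/c = 0.8601
Σ_{k=0}^{1} a^k/k! (terms k=0..1) = 1.00000 + 1.72027 = 2.72027
Tail: a^2/(2!(1−ρ)) = 2.95934/(2·0.1399) = 10.57932
P₀ = 1/(2.72027 + 10.57932) = 1/13.29960 = 0.075190

Final: 0.075190


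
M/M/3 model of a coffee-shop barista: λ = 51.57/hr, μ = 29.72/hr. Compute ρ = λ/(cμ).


ρ = λ/(cμ) = 51.57/(3·29.72) = 51.57/89.16 = 0.5784

Final: 0.5784


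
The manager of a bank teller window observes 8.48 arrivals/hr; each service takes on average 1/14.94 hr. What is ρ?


ρ = λ/μ = 8.48/14.94 = 0.5676

Final: 0.5676


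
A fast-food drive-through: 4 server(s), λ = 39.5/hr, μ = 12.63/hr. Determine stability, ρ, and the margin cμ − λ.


Total capacity cμ = 4·12.63 = 50.52/hr
ρ = λ/(cμ) = 39.5/50.52 = 0.7819
Stable ⇔ ρ < 1: YES
Spare capacity = cμ − λ = 50.52 − 39.5 = 11.02/hr

Final: ρ = 0.7819; stable; margin = 11.02/hr


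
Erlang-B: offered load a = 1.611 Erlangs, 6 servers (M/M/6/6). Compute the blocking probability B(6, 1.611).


B(c,a) = (a^c/c!) / Σ_{k=0}^{c} a^k/k!
a^6/6! = 0.024280
Σ terms (k=0..6): 1.00000 + 1.61100 + 1.29766 + 0.69684 + 0.28065 + 0.09043 + 0.02428 = 5.000864
B = 0.024280/5.000864 = 0.004855

Final: 0.004855


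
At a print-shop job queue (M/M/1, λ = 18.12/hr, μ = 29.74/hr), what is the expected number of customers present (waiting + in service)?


ρ = λ/μ = 18.12/29.74 = 0.6093
L = ρ/(1−ρ) = 0.6093/(1 − 0.6093) = 0.6093/0.3907 = 1.5594

Final: 1.5594


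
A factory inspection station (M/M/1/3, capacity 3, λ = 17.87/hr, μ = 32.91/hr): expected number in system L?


ρ = 17.87/32.91 = 0.5430
L = ρ[1 − (K+1)ρ^K + Kρ^(K+1)] / [(1−ρ)(1−ρ^(K+1))]
Numerator: 0.5430·(1 − 4·0.160100 + 3·0.086933) = 0.336876
Denominator: (0.4570)·(0.913067) = 0.417275
L = 0.336876/0.417275 = 0.8073

Final: 0.8073


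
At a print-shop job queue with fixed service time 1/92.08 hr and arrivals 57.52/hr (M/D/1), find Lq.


ρ = 57.52/92.08 = 0.6247
M/D/1: Lq = ρ²/(2(1−ρ)) = 0.3902/(2·0.3753) = 0.51984

Final: 0.51984


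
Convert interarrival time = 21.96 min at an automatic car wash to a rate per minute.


λ = 1/(interarrival time) in consistent units.
1 minute = 1 min, so λ = 1/21.96 = 0.04554 per minute

Final: 0.04554 /min


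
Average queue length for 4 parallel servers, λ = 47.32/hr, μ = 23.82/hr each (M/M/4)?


a = λ/μ = 1.9866; ρ = a/4 = 0.4966
P₀ = 0.132351
Lq = P₀·a^c·ρ / (c!·(1−ρ)²) = 0.132351·15.57442·0.4966/(24·0.25337)
= 0.16835

Final: 0.16835


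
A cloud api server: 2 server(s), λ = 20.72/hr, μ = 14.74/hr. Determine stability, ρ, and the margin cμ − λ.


Total capacity cμ = 2·14.74 = 29.48/hr
ρ = λ/(cμ) = 20.72/29.48 = 0.7028
Stable ⇔ ρ < 1: YES
Spare capacity = cμ − λ = 29.48 − 20.72 = 8.76/hr

Final: ρ = 0.7028; stable; margin = 8.76/hr


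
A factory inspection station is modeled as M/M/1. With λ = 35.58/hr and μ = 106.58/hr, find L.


ρ = λ/μ = 35.58/106.58 = 0.3338
L = ρ/(1−ρ) = 0.3338/(1 − 0.3338) = 0.3338/0.6662 = 0.5011

Final: 0.5011


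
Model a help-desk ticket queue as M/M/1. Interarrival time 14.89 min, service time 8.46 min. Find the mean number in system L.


λ = 60/14.89 = 4.0296 /hr
μ = 60/8.46 = 7.0922 /hr
ρ = λ/μ = 4.0296/7.0922 = 0.5682
L = ρ/(1−ρ) = 0.5682/0.4318 = 1.3157

Final: 1.3157


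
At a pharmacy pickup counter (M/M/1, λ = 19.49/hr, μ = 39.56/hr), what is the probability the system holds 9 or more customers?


ρ = 19.49/39.56 = 0.4927
P(N ≥ n) = ρ^n = 0.4927^9 = 0.001710

Final: 0.001710
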